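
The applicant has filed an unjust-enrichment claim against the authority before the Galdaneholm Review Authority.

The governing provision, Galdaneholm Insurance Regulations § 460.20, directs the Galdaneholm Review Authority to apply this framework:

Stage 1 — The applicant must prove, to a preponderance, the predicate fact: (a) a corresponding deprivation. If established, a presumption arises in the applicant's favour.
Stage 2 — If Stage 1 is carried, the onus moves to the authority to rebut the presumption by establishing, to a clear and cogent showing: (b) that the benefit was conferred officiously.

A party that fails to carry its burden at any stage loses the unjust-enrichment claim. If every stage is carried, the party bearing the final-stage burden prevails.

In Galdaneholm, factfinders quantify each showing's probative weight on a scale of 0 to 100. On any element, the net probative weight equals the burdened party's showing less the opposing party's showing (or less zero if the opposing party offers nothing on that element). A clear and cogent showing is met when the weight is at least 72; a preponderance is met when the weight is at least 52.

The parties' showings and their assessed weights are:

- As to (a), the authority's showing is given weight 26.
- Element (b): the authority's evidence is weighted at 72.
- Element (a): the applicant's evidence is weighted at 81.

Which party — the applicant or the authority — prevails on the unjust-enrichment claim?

authority

Stage 1 — burden on applicant; standard: a preponderance (weight is at least 52).
    (a): 81 − 26 = 55 ≥ 52 [met]
  The applicant carries Stage 1; the authority now bears the burden.
Stage 2 — burden on authority; standard: a clear and cogent showing (weight is at least 72).
    (b): 72 ≥ 72 [met]
  Stage 2 carried; the final stage is satisfied.
All stages carried — the authority prevails.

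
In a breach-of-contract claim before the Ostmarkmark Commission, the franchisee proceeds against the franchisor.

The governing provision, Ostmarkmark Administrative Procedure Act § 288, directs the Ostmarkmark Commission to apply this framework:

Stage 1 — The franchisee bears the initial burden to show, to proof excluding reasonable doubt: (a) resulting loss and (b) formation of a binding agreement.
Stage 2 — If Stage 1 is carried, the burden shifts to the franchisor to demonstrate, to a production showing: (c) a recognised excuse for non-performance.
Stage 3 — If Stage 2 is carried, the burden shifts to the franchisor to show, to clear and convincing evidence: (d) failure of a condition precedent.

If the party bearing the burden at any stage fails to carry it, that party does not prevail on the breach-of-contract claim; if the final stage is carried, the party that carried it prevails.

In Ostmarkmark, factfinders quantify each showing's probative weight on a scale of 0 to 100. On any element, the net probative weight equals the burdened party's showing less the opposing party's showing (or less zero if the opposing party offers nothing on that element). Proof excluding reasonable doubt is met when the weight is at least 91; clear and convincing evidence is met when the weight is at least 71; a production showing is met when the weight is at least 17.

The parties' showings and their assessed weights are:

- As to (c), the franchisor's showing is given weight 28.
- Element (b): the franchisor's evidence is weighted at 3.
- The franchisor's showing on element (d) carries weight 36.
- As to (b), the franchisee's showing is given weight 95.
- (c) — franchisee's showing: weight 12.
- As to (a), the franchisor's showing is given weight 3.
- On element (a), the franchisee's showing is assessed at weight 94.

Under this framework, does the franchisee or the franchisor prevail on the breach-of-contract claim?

franchisee

Stage 1 (franchisee, proof excluding reasonable doubt, weight is at least 91): (a) net 94−3=91 ≥ 91 — meets; (b) net 95−3=92 ≥ 91 — meets.
  The franchisee carries Stage 1; the franchisor now bears the burden.
Stage 2 (franchisor, a production showing, weight is at least 17): (c) net 28−12=16 < 17 — fails.
  Stage 2 not carried; the franchisor fails its burden.
So the franchisee prevails.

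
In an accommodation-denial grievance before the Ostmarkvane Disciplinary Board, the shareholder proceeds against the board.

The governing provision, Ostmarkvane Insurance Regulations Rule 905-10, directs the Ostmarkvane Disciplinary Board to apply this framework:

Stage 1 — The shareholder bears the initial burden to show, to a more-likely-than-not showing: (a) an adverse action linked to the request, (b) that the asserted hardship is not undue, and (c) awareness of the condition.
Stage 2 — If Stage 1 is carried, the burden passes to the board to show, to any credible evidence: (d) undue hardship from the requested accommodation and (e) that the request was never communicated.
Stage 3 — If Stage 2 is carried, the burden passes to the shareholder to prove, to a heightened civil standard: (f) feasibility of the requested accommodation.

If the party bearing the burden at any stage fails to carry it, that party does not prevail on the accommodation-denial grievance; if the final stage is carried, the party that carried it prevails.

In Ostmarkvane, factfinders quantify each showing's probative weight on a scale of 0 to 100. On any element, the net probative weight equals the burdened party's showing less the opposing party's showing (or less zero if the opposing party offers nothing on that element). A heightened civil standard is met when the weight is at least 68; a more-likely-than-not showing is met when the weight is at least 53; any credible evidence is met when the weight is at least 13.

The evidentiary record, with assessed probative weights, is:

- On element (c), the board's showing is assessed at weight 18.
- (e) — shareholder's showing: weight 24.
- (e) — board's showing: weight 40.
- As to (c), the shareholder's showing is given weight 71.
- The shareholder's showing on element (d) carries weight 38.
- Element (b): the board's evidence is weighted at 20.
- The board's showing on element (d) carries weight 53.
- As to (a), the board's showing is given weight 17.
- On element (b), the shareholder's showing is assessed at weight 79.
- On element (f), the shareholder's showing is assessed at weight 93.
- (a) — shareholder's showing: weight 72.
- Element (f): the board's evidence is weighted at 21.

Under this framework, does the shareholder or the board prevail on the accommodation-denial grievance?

Stage 1 — burden on shareholder; standard: a more-likely-than-not showing (weight is at least 53).
    (a): 72 − 17 = 55 ≥ 53 [met]
    (b): 79 − 20 = 59 ≥ 53 [met]
    (c): 71 − 18 = 53 ≥ 53 [met]
  Stage 1 carried; the burden shifts to the board.
Stage 2 — burden on board; standard: any credible evidence (weight is at least 13).
    (d): 53 − 38 = 15 ≥ 13 [met]
    (e): 40 − 24 = 16 ≥ 13 [met]
  All elements met. The burden passes to the shareholder.
Stage 3 — burden on shareholder; standard: a heightened civil standard (weight is at least 68).
    (f): 93 − 21 = 72 ≥ 68 [met]
  All elements met at the final stage.
All stages carried — the shareholder prevails.

shareholder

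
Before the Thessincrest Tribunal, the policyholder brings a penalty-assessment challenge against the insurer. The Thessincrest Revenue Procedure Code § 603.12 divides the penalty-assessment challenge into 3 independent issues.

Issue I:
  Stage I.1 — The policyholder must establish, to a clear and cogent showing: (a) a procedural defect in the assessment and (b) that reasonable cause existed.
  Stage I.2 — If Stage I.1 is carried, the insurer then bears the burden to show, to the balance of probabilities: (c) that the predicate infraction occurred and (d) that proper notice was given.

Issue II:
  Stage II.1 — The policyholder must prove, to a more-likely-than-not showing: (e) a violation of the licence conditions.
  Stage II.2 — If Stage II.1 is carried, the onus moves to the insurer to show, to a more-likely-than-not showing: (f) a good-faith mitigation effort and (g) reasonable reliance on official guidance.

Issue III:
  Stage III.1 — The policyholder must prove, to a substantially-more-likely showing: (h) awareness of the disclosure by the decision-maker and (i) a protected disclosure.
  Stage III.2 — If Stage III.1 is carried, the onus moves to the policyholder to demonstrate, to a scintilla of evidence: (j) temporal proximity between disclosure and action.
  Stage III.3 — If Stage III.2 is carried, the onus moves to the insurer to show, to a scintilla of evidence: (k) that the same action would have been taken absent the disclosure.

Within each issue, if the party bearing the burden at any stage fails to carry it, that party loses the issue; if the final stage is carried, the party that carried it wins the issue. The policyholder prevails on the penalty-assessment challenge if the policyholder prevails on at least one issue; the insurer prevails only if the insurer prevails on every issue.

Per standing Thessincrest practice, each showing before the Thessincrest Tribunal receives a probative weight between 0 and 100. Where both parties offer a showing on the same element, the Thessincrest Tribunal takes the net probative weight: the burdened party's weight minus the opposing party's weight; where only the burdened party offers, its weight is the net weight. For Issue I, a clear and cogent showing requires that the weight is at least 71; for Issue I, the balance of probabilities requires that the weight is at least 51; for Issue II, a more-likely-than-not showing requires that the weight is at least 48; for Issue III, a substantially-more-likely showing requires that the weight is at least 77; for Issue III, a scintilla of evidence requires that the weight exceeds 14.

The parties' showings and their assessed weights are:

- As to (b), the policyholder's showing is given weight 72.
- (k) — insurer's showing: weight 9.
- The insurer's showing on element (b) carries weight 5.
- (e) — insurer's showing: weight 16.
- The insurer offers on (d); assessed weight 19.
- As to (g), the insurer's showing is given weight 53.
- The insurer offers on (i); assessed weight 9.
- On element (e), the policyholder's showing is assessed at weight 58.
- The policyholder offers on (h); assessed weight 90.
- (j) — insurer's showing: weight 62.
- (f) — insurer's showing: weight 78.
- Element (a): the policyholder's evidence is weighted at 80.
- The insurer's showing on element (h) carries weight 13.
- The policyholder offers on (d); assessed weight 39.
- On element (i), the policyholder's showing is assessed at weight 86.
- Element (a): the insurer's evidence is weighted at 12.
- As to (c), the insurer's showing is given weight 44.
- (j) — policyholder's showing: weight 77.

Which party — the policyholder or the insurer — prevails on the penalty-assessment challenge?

— Issue I —
Stage I.1 — burden on policyholder; standard: a clear and cogent showing (weight is at least 71).
    (a): 80 − 12 = 68 < 71 [not met]
    (b): 72 − 5 = 67 < 71 [not met]
  Not every element is met, so the policyholder fails to carry Stage I.1.
So the insurer prevails on this issue.
— Issue II —
At Stage II.1 the policyholder must meet a more-likely-than-not showing (weight is at least 48): on (e) the weight is 58 less the opposing 16 gives net 42, which does not reach 48, so (e) does not meet the standard.
  Not every element is met, so the policyholder fails to carry Stage II.1.
The insurer prevails on this issue.
— Issue III —
Stage III.1 (policyholder, a substantially-more-likely showing, weight is at least 77): (h) net 90−13=77 ≥ 77 — meets; (i) net 86−9=77 ≥ 77 — meets.
  Stage III.1 is satisfied; the policyholder continues to bear the burden.
Stage III.2 (policyholder, a scintilla of evidence, weight exceeds 14): (j) net 77−62=15 > 14 — meets.
  All elements met. The burden passes to the insurer.
Stage III.3 (insurer, a scintilla of evidence, weight exceeds 14): (k) 9 ≤ 14 — fails.
  The insurer does not carry Stage III.3.
The policyholder prevails on this issue.
Per-issue: Issue I → insurer; Issue II → insurer; Issue III → policyholder. The policyholder must prevail on at least one issue; overall, the policyholder prevails.

policyholder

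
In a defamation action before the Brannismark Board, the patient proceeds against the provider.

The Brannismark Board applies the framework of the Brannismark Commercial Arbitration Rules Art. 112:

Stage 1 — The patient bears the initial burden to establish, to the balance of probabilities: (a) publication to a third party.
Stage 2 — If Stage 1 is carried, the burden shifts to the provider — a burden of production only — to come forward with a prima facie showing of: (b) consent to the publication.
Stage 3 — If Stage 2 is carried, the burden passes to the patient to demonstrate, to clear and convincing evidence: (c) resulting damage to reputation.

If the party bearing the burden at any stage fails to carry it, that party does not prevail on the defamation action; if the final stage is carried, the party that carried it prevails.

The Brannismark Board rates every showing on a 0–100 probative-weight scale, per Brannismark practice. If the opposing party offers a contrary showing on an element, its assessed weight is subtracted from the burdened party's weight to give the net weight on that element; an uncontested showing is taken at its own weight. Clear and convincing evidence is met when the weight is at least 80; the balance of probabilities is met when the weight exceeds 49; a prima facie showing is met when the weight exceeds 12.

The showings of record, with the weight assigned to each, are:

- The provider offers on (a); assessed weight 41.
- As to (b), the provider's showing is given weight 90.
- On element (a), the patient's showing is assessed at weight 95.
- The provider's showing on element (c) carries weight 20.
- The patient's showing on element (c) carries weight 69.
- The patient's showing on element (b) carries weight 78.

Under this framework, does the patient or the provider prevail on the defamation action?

Stage 1 (patient, the balance of probabilities, weight exceeds 49): (a) net 95−41=54 > 49 — meets.
  Stage 1 carried; the burden shifts to the provider.
Stage 2 (provider, a prima facie showing, weight exceeds 12): (b) net 90−78=12 ≤ 12 — fails.
  Not every element is met, so the provider fails to carry Stage 2.
The patient prevails.

patient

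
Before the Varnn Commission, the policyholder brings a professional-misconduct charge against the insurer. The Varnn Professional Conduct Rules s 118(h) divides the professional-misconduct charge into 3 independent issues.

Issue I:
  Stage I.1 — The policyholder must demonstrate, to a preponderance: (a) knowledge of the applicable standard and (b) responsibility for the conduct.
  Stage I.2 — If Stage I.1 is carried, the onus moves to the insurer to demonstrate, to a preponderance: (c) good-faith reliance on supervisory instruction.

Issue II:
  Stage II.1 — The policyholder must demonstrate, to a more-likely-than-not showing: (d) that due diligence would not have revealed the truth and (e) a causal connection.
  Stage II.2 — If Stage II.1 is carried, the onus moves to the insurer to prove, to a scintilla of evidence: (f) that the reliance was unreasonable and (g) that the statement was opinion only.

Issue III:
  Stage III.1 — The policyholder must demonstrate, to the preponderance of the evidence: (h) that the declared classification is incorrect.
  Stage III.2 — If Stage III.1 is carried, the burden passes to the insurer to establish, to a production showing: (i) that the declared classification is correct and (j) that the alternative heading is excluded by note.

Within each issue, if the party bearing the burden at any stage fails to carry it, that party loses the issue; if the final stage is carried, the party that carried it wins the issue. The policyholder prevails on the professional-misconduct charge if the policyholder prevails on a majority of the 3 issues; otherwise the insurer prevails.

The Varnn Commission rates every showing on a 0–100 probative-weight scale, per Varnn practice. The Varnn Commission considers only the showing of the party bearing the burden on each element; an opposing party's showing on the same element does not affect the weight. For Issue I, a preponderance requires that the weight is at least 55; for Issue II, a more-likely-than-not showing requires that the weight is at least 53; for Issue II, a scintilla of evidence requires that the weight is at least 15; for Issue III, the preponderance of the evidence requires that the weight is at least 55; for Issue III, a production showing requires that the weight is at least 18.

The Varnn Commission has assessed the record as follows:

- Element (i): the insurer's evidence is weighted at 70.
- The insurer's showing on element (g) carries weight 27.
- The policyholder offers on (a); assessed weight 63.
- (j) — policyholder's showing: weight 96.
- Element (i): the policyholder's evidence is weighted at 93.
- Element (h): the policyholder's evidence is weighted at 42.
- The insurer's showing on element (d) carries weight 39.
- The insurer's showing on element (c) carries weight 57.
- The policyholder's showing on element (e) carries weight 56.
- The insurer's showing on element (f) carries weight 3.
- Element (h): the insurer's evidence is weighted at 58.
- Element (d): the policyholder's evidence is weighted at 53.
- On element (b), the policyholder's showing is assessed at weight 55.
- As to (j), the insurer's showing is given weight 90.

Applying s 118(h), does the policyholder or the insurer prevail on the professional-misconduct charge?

— Issue I —
At Stage I.1 the policyholder must meet a preponderance (weight is at least 55): on (a) the weight is 63, ≥ 55, so (a) meets the standard; on (b) the weight is 55, which does reach 55, so (b) meets the standard.
  Stage I.1 is satisfied; the onus moves to the insurer.
At Stage I.2 the insurer must meet a preponderance (weight is at least 55): on (c) the weight is 57, ≥ 55, so (c) meets the standard.
  The insurer carries the last stage.
With every stage satisfied, the insurer prevails on this issue.
— Issue II —
At Stage II.1 the policyholder must meet a more-likely-than-not showing (weight is at least 53): on (d) the weight is 53 (the insurer's 39 is given no effect), which does reach 53, so (d) meets the standard; on (e) the weight is 56, which does reach 53, so (e) meets the standard.
  Stage II.1 carried; the burden shifts to the insurer.
At Stage II.2 the insurer must meet a scintilla of evidence (weight is at least 15): on (f) the weight is 3, which does not reach 15, so (f) does not meet the standard; on (g) the weight is 27, which does reach 15, so (g) meets the standard.
  The insurer does not carry Stage II.2.
So the policyholder prevails on this issue.
— Issue III —
Stage III.1 (policyholder, the preponderance of the evidence, weight is at least 55): (h) 42 (insurer's 58 disregarded) < 55 — fails.
  The policyholder does not carry Stage III.1.
So the insurer prevails on this issue.
Per-issue: Issue I → insurer; Issue II → policyholder; Issue III → insurer. The policyholder must prevail on a majority of issues; overall, the insurer prevails.

insurer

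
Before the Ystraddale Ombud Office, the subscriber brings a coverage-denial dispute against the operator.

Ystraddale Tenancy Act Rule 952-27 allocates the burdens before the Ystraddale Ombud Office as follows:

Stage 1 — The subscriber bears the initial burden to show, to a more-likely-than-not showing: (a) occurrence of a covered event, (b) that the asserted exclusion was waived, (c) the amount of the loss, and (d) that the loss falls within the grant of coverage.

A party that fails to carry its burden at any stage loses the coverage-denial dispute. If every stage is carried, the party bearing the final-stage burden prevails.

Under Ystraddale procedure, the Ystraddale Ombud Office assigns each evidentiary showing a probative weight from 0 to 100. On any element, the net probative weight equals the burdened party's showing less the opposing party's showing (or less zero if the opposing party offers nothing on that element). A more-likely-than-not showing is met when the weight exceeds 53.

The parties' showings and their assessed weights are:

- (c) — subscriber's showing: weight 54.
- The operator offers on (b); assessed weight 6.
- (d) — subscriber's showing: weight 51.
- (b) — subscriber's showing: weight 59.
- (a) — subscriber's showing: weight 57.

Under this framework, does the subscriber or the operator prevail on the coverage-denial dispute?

Stage 1 — burden on subscriber; standard: a more-likely-than-not showing (weight exceeds 53).
    (a): 57 > 53 [met]
    (b): 59 − 6 = 53 ≤ 53 [not met]
    (c): 54 > 53 [met]
    (d): 51 ≤ 53 [not met]
  The subscriber does not carry Stage 1.
The analysis ends at Stage 1; the operator prevails.

operator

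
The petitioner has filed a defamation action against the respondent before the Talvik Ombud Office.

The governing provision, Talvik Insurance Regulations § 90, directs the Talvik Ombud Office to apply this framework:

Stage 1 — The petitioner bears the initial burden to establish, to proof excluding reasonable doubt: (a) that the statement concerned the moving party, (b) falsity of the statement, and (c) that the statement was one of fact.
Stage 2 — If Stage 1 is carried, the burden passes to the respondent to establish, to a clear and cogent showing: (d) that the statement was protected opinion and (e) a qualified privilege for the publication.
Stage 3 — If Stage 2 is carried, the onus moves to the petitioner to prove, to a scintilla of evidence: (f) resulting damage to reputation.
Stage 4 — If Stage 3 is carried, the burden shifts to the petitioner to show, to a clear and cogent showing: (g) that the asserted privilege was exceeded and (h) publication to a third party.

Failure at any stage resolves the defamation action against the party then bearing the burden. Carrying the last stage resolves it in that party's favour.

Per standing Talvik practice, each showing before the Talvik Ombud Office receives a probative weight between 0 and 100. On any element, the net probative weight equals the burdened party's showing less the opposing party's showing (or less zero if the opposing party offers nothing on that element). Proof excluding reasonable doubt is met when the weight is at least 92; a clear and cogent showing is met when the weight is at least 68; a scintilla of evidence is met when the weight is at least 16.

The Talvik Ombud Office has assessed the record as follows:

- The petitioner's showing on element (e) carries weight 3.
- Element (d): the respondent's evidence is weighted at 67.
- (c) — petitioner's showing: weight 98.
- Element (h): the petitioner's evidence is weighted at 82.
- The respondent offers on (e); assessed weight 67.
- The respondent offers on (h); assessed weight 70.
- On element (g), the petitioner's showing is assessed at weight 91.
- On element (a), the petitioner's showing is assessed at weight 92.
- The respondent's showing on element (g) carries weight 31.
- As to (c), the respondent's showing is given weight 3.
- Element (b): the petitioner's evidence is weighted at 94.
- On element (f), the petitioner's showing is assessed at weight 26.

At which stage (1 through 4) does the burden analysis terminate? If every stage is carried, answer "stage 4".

stage 2

At Stage 1 the petitioner must meet proof excluding reasonable doubt (weight is at least 92): on (a) the weight is 92, ≥ 92, so (a) meets the standard; on (b) the weight is 94, which does reach 92, so (b) meets the standard; on (c) the weight is 98 less the opposing 3 gives net 95, which does reach 92, so (c) meets the standard.
  The petitioner carries Stage 1; the respondent now bears the burden.
At Stage 2 the respondent must meet a clear and cogent showing (weight is at least 68): on (d) the weight is 67, which does not reach 68, so (d) does not meet the standard; on (e) the weight is 67 less the opposing 3 gives net 64, which does not reach 68, so (e) does not meet the standard.
  Stage 2 not carried; the respondent fails its burden.
So the petitioner prevails.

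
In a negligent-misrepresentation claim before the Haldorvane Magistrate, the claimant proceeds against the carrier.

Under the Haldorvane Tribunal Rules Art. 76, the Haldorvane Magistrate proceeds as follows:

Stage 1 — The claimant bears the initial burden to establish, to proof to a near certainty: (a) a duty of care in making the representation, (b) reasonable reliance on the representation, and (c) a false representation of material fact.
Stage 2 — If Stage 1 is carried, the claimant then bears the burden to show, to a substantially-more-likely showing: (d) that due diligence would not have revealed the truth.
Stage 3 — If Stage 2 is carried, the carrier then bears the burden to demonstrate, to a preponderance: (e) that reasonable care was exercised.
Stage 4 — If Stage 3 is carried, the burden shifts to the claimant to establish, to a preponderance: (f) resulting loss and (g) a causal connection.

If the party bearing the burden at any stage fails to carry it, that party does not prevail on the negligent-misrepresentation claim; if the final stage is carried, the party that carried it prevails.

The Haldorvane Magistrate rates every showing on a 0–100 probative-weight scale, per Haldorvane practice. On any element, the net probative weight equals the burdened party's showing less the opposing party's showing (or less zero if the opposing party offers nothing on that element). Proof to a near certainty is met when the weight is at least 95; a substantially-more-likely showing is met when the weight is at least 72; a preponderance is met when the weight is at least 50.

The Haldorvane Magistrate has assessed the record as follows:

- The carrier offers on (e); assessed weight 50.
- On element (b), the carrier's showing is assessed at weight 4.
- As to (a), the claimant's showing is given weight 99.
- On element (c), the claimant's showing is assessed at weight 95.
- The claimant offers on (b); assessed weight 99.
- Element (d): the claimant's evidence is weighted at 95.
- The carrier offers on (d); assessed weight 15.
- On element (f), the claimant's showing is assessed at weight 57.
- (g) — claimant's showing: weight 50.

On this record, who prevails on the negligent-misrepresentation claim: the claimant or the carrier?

Stage 1 (claimant, proof to a near certainty, weight is at least 95): (a) 99 ≥ 95 — meets; (b) net 99−4=95 ≥ 95 — meets; (c) 95 ≥ 95 — meets.
  All elements met. The claimant retains the burden for Stage 2.
Stage 2 (claimant, a substantially-more-likely showing, weight is at least 72): (d) net 95−15=80 ≥ 72 — meets.
  Stage 2 is satisfied; the onus moves to the carrier.
Stage 3 (carrier, a preponderance, weight is at least 50): (e) 50 ≥ 50 — meets.
  Stage 3 carried; the burden shifts to the claimant.
Stage 4 (claimant, a preponderance, weight is at least 50): (f) 57 ≥ 50 — meets; (g) 50 ≥ 50 — meets.
  The claimant carries the last stage.
Every stage carried; the claimant prevails.

claimant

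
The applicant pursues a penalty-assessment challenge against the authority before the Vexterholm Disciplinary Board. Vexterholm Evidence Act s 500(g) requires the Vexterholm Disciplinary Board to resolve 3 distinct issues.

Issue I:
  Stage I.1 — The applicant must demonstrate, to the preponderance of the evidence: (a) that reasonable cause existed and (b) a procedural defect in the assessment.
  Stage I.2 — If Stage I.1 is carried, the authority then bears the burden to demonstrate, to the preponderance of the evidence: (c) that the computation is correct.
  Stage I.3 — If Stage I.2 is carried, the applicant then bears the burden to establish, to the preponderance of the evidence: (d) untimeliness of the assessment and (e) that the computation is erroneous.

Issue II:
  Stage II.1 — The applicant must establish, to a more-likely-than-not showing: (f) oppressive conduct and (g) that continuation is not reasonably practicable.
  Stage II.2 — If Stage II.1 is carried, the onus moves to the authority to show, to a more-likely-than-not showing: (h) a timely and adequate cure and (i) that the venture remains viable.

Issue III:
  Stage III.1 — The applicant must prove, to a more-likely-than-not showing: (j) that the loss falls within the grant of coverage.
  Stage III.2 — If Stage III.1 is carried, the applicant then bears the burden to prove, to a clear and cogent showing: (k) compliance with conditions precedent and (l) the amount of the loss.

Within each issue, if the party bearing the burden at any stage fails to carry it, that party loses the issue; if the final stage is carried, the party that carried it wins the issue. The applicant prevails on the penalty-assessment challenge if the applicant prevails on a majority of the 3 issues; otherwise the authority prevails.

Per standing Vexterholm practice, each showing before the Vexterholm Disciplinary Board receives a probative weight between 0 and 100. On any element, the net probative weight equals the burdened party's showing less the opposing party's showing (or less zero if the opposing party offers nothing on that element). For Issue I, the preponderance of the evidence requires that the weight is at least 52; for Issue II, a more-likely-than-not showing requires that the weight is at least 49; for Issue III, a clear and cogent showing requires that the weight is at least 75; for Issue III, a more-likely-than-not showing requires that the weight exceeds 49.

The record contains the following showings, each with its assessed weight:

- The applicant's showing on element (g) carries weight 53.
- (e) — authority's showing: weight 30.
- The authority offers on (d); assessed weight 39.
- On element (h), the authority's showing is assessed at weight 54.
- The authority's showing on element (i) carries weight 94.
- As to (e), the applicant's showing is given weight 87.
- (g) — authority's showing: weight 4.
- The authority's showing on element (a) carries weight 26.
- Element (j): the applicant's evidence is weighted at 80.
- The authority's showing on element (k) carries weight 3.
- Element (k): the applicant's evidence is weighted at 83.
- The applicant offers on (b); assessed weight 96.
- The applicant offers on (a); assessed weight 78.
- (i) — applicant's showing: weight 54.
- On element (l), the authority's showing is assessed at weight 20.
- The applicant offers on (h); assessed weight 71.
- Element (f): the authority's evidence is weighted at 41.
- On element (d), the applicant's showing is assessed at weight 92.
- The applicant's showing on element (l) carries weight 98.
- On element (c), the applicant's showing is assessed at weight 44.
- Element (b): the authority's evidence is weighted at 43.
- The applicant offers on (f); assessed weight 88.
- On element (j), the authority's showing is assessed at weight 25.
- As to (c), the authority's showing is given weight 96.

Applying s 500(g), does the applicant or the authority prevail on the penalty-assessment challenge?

— Issue I —
Stage I.1 (applicant, the preponderance of the evidence, weight is at least 52): (a) net 78−26=52 ≥ 52 — meets; (b) net 96−43=53 ≥ 52 — meets.
  Stage I.1 carried; the burden shifts to the authority.
Stage I.2 (authority, the preponderance of the evidence, weight is at least 52): (c) net 96−44=52 ≥ 52 — meets.
  Stage I.2 is satisfied; the onus moves to the applicant.
Stage I.3 (applicant, the preponderance of the evidence, weight is at least 52): (d) net 92−39=53 ≥ 52 — meets; (e) net 87−30=57 ≥ 52 — meets.
  All elements met at the final stage.
All stages carried — the applicant prevails on this issue.
— Issue II —
At Stage II.1 the applicant must meet a more-likely-than-not showing (weight is at least 49): on (f) the weight is 88 less the opposing 41 gives net 47, which does not reach 49, so (f) does not meet the standard; on (g) the weight is 53 less the opposing 4 gives net 49, which does reach 49, so (g) meets the standard.
  Not every element is met, so the applicant fails to carry Stage II.1.
The authority prevails on this issue.
— Issue III —
Stage III.1 (applicant, a more-likely-than-not showing, weight exceeds 49): (j) net 80−25=55 > 49 — meets.
  All elements met. The applicant retains the burden for Stage III.2.
Stage III.2 (applicant, a clear and cogent showing, weight is at least 75): (k) net 83−3=80 ≥ 75 — meets; (l) net 98−20=78 ≥ 75 — meets.
  The applicant carries the last stage.
All stages carried — the applicant prevails on this issue.
Per-issue: Issue I → applicant; Issue II → authority; Issue III → applicant. The applicant must prevail on a majority of issues; overall, the applicant prevails.

applicant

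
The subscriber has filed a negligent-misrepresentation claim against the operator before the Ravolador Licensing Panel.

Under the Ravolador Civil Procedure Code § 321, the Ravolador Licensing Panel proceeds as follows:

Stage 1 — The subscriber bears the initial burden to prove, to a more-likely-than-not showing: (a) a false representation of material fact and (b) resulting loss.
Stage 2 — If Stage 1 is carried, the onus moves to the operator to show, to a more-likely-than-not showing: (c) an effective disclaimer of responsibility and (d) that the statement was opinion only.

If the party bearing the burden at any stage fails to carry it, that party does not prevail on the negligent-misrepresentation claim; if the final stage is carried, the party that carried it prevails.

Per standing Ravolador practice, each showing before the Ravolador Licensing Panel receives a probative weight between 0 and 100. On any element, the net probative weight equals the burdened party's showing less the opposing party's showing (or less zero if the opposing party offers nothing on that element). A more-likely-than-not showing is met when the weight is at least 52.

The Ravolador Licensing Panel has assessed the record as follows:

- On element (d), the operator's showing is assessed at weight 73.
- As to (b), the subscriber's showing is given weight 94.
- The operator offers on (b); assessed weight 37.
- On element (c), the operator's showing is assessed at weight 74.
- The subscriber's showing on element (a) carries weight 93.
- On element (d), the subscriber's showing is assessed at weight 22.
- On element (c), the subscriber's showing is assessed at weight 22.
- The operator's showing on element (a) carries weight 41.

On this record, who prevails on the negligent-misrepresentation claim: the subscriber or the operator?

Stage 1 (subscriber, a more-likely-than-not showing, weight is at least 52): (a) net 93−41=52 ≥ 52 — meets; (b) net 94−37=57 ≥ 52 — meets.
  Stage 1 is satisfied; the onus moves to the operator.
Stage 2 (operator, a more-likely-than-not showing, weight is at least 52): (c) net 74−22=52 ≥ 52 — meets; (d) net 73−22=51 < 52 — fails.
  The operator does not carry Stage 2.
So the subscriber prevails.

subscriber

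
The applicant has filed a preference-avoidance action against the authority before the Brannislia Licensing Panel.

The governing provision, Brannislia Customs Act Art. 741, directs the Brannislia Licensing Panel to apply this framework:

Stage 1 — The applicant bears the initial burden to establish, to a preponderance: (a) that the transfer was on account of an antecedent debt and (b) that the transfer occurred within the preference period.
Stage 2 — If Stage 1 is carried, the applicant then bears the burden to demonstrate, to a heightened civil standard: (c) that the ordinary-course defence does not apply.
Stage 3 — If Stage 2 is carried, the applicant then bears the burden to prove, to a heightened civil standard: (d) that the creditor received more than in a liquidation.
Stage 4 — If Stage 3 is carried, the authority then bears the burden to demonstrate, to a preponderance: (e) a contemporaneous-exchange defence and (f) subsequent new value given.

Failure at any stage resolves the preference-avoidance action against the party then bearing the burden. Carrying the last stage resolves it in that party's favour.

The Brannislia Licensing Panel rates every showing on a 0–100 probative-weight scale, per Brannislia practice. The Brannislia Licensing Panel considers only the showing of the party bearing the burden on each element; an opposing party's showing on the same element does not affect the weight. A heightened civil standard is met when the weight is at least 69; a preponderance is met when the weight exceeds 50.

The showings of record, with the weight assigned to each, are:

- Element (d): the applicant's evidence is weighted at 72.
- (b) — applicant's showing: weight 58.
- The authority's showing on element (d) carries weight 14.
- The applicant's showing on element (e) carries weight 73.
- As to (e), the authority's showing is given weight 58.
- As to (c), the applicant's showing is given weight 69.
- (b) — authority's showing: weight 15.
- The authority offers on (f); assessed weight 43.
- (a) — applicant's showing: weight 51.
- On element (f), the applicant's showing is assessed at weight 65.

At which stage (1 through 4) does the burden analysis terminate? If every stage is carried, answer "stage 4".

stage 4

At Stage 1 the applicant must meet a preponderance (weight exceeds 50): on (a) the weight is 51, which does exceed 50, so (a) meets the standard; on (b) the weight is 58 (the authority's 15 is given no effect), > 50, so (b) meets the standard.
  Stage 1 carried; the burden remains with the applicant.
At Stage 2 the applicant must meet a heightened civil standard (weight is at least 69): on (c) the weight is 69, which does reach 69, so (c) meets the standard.
  All elements met. The applicant retains the burden for Stage 3.
At Stage 3 the applicant must meet a heightened civil standard (weight is at least 69): on (d) the weight is 72 (the authority's 14 is given no effect), which does reach 69, so (d) meets the standard.
  All elements met. The burden passes to the authority.
At Stage 4 the authority must meet a preponderance (weight exceeds 50): on (e) the weight is 58 (the applicant's 73 is given no effect), which does exceed 50, so (e) meets the standard; on (f) the weight is 43 (the applicant's 65 is given no effect), which does not exceed 50, so (f) does not meet the standard.
  Stage 4 not carried; the authority fails its burden.
The applicant prevails.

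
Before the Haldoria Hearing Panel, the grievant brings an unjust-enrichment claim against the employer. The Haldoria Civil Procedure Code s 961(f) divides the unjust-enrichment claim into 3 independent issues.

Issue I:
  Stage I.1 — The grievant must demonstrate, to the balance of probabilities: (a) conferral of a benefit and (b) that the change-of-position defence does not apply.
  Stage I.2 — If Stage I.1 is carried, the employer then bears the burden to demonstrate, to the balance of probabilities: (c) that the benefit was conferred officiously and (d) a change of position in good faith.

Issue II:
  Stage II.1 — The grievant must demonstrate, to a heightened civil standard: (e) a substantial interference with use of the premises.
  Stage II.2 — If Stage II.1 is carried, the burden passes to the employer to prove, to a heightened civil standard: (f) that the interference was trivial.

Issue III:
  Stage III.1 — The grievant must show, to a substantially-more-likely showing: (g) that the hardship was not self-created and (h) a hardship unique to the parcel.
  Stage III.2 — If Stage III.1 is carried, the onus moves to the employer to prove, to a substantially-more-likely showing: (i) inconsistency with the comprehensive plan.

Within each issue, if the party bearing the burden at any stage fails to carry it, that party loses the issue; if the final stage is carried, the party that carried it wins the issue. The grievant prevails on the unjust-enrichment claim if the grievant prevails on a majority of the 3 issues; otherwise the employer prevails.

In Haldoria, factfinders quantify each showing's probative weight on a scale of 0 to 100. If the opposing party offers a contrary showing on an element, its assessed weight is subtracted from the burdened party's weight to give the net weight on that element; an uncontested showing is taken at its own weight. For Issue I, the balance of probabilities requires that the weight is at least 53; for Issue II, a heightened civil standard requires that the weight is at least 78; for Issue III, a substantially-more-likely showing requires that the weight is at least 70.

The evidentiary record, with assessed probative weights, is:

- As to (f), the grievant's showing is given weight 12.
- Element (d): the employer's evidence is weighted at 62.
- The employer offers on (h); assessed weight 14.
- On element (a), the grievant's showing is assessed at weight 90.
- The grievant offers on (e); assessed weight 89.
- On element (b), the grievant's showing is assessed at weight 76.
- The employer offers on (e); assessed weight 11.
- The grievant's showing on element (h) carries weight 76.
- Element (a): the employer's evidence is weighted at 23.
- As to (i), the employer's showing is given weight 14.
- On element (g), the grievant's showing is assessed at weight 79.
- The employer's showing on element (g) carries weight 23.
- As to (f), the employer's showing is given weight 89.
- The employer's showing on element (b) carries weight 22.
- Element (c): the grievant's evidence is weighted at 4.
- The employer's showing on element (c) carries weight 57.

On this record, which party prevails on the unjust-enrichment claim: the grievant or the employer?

employer

— Issue I —
Stage I.1 — burden on grievant; standard: the balance of probabilities (weight is at least 53).
    (a): 90 − 23 = 67 ≥ 53 [met]
    (b): 76 − 22 = 54 ≥ 53 [met]
  The grievant carries Stage I.1; the employer now bears the burden.
Stage I.2 — burden on employer; standard: the balance of probabilities (weight is at least 53).
    (c): 57 − 4 = 53 ≥ 53 [met]
    (d): 62 ≥ 53 [met]
  The employer carries the last stage.
All stages carried — the employer prevails on this issue.
— Issue II —
At Stage II.1 the grievant must meet a heightened civil standard (weight is at least 78): on (e) the weight is 89 less the opposing 11 gives net 78, ≥ 78, so (e) meets the standard.
  All elements met. The burden passes to the employer.
At Stage II.2 the employer must meet a heightened civil standard (weight is at least 78): on (f) the weight is 89 less the opposing 12 gives net 77, < 78, so (f) does not meet the standard.
  Not every element is met, so the employer fails to carry Stage II.2.
The analysis ends at Stage II.2; the grievant prevails on this issue.
— Issue III —
Stage III.1 — burden on grievant; standard: a substantially-more-likely showing (weight is at least 70).
    (g): 79 − 23 = 56 < 70 [not met]
    (h): 76 − 14 = 62 < 70 [not met]
  Stage III.1 not carried; the grievant fails its burden.
The employer prevails on this issue.
Per-issue: Issue I → employer; Issue II → grievant; Issue III → employer. The grievant must prevail on a majority of issues; overall, the employer prevails.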